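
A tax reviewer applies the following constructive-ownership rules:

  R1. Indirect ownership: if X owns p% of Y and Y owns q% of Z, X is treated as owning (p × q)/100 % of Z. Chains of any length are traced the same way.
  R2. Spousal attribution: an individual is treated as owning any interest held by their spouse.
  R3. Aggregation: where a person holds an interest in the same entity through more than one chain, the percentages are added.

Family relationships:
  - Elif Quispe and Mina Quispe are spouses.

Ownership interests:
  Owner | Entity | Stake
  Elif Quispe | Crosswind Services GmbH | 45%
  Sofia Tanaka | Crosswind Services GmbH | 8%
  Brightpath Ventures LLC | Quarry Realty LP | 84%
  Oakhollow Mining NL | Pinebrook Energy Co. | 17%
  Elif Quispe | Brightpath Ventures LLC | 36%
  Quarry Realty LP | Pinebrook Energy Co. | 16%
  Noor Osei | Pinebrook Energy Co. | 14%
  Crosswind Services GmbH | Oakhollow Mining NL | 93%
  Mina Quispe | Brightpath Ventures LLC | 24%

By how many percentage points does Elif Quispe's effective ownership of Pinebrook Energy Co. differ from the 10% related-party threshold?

By spousal attribution (R2), Elif Quispe is treated as also owning Mina Quispe's interest in Brightpath Ventures LLC, giving 36% + 24% = 60%.
Chain via Brightpath Ventures LLC → Quarry Realty LP (R1): 60% × 84% × 16% = 8.064% of Pinebrook Energy Co.
Chain via Crosswind Services GmbH → Oakhollow Mining NL (R1): 45% × 93% × 17% = 7.1145% of Pinebrook Energy Co.
Aggregating (R3): 8.064% + 7.1145% = 15.1785%.
15.1785% exceeds the 10% threshold by 5.1785 percentage points.

5.1785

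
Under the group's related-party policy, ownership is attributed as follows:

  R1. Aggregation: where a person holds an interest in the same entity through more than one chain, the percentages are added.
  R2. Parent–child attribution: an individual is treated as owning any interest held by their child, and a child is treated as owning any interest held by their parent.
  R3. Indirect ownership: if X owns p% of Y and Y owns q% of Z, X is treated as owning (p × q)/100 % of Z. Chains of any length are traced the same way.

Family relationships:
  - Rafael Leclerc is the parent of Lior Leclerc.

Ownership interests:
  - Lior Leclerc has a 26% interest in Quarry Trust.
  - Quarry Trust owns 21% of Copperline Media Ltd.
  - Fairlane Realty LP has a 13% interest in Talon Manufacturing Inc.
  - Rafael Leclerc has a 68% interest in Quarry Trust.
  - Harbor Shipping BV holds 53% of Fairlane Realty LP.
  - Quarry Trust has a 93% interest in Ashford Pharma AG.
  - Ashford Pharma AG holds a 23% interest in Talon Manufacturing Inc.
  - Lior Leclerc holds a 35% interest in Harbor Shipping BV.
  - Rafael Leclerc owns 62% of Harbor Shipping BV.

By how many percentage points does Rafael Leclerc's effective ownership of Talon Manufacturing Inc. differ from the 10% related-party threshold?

16.7899

By parent–child attribution (R2), Rafael Leclerc is treated as also owning Lior Leclerc's interest in Quarry Trust, giving 68% + 26% = 94%.
By parent–child attribution (R2), Rafael Leclerc is treated as also owning Lior Leclerc's interest in Harbor Shipping BV, giving 62% + 35% = 97%.
Chain via Quarry Trust → Ashford Pharma AG (R3): 94% × 93% × 23% = 20.1066% of Talon Manufacturing Inc.
Chain via Harbor Shipping BV → Fairlane Realty LP (R3): 97% × 53% × 13% = 6.6833% of Talon Manufacturing Inc.
Aggregating (R1): 20.1066% + 6.6833% = 26.7899%.
26.7899% exceeds the 10% threshold by 16.7899 percentage points.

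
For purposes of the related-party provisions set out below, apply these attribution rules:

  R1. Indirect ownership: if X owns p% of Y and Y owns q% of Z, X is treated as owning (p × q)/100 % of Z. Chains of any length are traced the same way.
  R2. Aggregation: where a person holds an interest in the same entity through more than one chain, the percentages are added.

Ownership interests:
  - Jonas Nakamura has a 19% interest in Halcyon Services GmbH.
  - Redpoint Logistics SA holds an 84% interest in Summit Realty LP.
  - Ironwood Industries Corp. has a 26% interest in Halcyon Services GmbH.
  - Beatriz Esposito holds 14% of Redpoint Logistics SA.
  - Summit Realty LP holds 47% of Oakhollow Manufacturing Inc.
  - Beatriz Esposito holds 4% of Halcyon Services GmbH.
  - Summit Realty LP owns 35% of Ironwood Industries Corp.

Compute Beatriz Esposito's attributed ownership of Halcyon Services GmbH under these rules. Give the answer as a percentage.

Chain via Redpoint Logistics SA → Summit Realty LP → Ironwood Industries Corp. (R1): 14% × 84% × 35% × 26% = 1.07016% of Halcyon Services GmbH.
Direct interest in Halcyon Services GmbH: 4%.
Aggregating (R2): 1.07016% + 4% = 5.07016%.

5.07016%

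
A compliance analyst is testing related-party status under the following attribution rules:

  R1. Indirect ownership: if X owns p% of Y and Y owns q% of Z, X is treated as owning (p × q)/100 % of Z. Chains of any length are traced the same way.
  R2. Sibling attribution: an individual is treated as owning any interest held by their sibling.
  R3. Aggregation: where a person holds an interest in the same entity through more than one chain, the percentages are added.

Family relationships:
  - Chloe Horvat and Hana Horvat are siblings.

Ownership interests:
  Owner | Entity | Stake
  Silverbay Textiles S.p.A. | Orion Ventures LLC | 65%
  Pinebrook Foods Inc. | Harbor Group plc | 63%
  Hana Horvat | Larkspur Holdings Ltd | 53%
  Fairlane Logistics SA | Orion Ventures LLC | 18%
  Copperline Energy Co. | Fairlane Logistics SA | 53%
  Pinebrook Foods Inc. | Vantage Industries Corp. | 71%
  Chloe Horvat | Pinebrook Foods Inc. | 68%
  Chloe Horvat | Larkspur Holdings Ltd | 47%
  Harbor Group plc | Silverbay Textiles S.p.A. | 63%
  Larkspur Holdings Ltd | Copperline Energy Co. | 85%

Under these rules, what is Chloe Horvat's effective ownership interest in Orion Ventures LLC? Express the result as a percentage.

By sibling attribution (R2), Chloe Horvat is treated as also owning Hana Horvat's interest in Larkspur Holdings Ltd, giving 47% + 53% = 100%.
Chain via Pinebrook Foods Inc. → Harbor Group plc → Silverbay Textiles S.p.A. (R1): 68% × 63% × 63% × 65% = 17.54298% of Orion Ventures LLC.
Chain via Larkspur Holdings Ltd → Copperline Energy Co. → Fairlane Logistics SA (R1): 100% × 85% × 53% × 18% = 8.109% of Orion Ventures LLC.
Aggregating (R3): 17.54298% + 8.109% = 25.65198%.

25.65198%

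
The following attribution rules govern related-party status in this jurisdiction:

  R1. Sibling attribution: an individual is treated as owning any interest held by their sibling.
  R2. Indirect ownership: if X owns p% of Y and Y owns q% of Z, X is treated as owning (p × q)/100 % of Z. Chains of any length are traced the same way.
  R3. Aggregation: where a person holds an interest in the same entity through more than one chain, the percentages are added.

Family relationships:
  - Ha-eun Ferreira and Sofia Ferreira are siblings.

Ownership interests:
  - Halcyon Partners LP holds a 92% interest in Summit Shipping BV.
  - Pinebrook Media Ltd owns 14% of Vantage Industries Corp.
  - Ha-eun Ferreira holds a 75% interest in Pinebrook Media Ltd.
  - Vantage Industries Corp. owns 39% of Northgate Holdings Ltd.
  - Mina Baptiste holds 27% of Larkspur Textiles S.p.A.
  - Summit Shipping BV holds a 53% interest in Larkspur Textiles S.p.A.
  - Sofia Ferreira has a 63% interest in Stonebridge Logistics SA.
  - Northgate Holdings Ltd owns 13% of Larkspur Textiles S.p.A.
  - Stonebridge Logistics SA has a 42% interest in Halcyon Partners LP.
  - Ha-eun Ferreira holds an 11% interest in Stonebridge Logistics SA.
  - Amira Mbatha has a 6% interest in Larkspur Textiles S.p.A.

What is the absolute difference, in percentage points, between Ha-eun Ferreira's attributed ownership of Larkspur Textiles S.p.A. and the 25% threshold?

By sibling attribution (R1), Ha-eun Ferreira is treated as also owning Sofia Ferreira's interest in Stonebridge Logistics SA, giving 11% + 63% = 74%.
Chain via Stonebridge Logistics SA → Halcyon Partners LP → Summit Shipping BV (R2): 74% × 42% × 92% × 53% = 15.154608% of Larkspur Textiles S.p.A.
Chain via Pinebrook Media Ltd → Vantage Industries Corp. → Northgate Holdings Ltd (R2): 75% × 14% × 39% × 13% = 0.53235% of Larkspur Textiles S.p.A.
Aggregating (R3): 15.154608% + 0.53235% = 15.686958%.
15.686958% falls short of the 25% threshold by 9.313042 percentage points.

9.313042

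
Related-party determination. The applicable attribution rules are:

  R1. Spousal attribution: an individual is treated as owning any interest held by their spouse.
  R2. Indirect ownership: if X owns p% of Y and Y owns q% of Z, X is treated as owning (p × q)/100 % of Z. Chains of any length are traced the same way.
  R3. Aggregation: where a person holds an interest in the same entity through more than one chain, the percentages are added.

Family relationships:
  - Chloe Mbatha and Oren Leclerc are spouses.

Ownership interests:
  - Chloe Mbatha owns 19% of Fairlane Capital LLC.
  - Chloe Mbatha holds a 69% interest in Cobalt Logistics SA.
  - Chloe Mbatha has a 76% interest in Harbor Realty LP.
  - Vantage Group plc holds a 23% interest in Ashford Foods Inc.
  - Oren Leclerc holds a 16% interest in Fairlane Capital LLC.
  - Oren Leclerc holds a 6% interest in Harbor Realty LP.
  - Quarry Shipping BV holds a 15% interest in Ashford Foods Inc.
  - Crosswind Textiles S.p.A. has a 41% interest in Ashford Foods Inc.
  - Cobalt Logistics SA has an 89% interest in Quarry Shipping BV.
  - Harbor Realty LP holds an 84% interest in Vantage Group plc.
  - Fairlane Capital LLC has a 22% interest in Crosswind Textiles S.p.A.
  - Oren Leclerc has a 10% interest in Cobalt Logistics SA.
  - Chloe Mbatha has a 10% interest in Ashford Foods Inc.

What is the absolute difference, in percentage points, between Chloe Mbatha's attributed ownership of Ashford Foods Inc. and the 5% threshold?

By spousal attribution (R1), Chloe Mbatha is treated as also owning Oren Leclerc's interest in Cobalt Logistics SA, giving 69% + 10% = 79%.
By spousal attribution (R1), Chloe Mbatha is treated as also owning Oren Leclerc's interest in Harbor Realty LP, giving 76% + 6% = 82%.
By spousal attribution (R1), Chloe Mbatha is treated as also owning Oren Leclerc's interest in Fairlane Capital LLC, giving 19% + 16% = 35%.
Chain via Cobalt Logistics SA → Quarry Shipping BV (R2): 79% × 89% × 15% = 10.5465% of Ashford Foods Inc.
Chain via Harbor Realty LP → Vantage Group plc (R2): 82% × 84% × 23% = 15.8424% of Ashford Foods Inc.
Chain via Fairlane Capital LLC → Crosswind Textiles S.p.A. (R2): 35% × 22% × 41% = 3.157% of Ashford Foods Inc.
Direct interest in Ashford Foods Inc: 10%.
Aggregating (R3): 10.5465% + 15.8424% + 3.157% + 10% = 39.5459%.
39.5459% exceeds the 5% threshold by 34.5459 percentage points.

34.5459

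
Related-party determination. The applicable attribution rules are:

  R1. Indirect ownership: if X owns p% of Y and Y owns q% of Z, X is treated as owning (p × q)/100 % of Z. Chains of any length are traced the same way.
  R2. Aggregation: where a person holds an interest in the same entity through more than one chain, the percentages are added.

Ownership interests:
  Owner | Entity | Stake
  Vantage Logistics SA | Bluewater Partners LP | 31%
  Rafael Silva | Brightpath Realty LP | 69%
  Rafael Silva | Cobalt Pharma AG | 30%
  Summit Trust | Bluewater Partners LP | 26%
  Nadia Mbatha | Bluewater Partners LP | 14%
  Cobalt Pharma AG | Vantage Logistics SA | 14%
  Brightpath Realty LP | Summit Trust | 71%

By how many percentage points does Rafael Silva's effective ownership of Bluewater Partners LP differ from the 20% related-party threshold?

5.9606

Chain via Brightpath Realty LP → Summit Trust (R1): 69% × 71% × 26% = 12.7374% of Bluewater Partners LP.
Chain via Cobalt Pharma AG → Vantage Logistics SA (R1): 30% × 14% × 31% = 1.302% of Bluewater Partners LP.
Aggregating (R2): 12.7374% + 1.302% = 14.0394%.
14.0394% falls short of the 20% threshold by 5.9606 percentage points.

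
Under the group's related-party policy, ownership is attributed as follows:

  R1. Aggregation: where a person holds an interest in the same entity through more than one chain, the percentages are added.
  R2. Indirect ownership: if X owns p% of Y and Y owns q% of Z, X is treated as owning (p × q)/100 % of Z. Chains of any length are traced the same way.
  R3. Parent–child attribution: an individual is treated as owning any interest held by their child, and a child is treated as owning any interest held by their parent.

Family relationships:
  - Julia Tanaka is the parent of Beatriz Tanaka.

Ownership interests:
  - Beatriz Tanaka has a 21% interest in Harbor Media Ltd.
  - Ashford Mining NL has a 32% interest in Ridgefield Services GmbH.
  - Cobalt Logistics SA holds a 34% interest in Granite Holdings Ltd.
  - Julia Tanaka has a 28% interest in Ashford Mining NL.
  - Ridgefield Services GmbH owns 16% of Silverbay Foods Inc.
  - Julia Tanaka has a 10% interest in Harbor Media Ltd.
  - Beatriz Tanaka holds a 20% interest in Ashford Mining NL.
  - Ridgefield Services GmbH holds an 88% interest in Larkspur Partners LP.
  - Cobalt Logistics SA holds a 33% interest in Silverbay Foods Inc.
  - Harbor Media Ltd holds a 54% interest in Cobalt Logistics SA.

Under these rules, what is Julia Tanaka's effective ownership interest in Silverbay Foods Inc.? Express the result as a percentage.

By parent–child attribution (R3), Julia Tanaka is treated as also owning Beatriz Tanaka's interest in Ashford Mining NL, giving 28% + 20% = 48%.
By parent–child attribution (R3), Julia Tanaka is treated as also owning Beatriz Tanaka's interest in Harbor Media Ltd, giving 10% + 21% = 31%.
Chain via Ashford Mining NL → Ridgefield Services GmbH (R2): 48% × 32% × 16% = 2.4576% of Silverbay Foods Inc.
Chain via Harbor Media Ltd → Cobalt Logistics SA (R2): 31% × 54% × 33% = 5.5242% of Silverbay Foods Inc.
Aggregating (R1): 2.4576% + 5.5242% = 7.9818%.

7.9818%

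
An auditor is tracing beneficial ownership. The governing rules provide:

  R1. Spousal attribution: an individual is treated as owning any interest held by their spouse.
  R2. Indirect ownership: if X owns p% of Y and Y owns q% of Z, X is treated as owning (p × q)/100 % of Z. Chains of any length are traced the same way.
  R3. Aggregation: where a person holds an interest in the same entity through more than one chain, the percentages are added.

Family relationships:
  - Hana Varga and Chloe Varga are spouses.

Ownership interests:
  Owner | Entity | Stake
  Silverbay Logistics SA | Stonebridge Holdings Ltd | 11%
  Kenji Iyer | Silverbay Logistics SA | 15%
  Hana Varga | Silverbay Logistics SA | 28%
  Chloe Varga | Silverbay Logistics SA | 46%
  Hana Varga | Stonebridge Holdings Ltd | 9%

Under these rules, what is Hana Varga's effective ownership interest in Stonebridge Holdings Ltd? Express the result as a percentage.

By spousal attribution (R1), Hana Varga is treated as also owning Chloe Varga's interest in Silverbay Logistics SA, giving 28% + 46% = 74%.
Chain via Silverbay Logistics SA (R2): 74% × 11% = 8.14% of Stonebridge Holdings Ltd.
Direct interest in Stonebridge Holdings Ltd: 9%.
Aggregating (R3): 8.14% + 9% = 17.14%.

17.14%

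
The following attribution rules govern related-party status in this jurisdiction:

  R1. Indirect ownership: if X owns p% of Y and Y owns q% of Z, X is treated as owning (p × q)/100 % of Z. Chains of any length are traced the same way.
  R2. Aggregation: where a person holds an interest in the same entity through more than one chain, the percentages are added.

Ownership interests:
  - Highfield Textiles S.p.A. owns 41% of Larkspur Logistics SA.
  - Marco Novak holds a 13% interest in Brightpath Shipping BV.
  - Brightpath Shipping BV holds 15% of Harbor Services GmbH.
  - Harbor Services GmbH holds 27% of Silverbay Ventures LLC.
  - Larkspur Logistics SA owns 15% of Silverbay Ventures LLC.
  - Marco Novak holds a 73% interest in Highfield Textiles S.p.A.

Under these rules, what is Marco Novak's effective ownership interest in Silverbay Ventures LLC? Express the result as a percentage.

Chain via Highfield Textiles S.p.A. → Larkspur Logistics SA (R1): 73% × 41% × 15% = 4.4895% of Silverbay Ventures LLC.
Chain via Brightpath Shipping BV → Harbor Services GmbH (R1): 13% × 15% × 27% = 0.5265% of Silverbay Ventures LLC.
Aggregating (R2): 4.4895% + 0.5265% = 5.016%.

5.016%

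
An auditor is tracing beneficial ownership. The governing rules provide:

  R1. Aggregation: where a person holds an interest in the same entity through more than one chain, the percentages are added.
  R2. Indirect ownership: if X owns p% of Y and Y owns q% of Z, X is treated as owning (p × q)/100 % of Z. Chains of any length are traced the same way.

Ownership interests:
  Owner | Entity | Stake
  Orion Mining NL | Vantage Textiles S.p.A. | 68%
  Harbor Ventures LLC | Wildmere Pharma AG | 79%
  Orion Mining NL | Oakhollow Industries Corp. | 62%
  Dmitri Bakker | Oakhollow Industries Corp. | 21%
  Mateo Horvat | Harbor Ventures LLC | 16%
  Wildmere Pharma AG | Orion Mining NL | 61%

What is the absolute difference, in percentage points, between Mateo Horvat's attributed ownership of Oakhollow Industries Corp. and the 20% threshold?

Chain via Harbor Ventures LLC → Wildmere Pharma AG → Orion Mining NL (R2): 16% × 79% × 61% × 62% = 4.780448% of Oakhollow Industries Corp.
4.780448% falls short of the 20% threshold by 15.219552 percentage points.

15.219552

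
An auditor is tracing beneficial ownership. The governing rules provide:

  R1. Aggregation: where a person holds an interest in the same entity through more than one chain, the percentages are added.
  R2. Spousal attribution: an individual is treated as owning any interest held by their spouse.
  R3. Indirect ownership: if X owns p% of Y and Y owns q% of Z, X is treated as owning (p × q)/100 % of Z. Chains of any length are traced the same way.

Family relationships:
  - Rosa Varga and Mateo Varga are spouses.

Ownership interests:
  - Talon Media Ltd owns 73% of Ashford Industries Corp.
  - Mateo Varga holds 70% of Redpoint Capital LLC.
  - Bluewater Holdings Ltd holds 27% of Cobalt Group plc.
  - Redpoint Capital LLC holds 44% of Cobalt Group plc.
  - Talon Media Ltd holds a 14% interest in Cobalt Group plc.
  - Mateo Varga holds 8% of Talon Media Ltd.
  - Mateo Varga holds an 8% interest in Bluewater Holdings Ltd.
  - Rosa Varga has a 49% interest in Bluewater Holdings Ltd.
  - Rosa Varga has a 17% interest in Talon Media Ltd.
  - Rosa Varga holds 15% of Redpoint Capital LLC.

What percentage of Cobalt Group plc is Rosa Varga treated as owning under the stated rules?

By spousal attribution (R2), Rosa Varga is treated as also owning Mateo Varga's interest in Bluewater Holdings Ltd, giving 49% + 8% = 57%.
By spousal attribution (R2), Rosa Varga is treated as also owning Mateo Varga's interest in Talon Media Ltd, giving 17% + 8% = 25%.
By spousal attribution (R2), Rosa Varga is treated as also owning Mateo Varga's interest in Redpoint Capital LLC, giving 15% + 70% = 85%.
Chain via Bluewater Holdings Ltd (R3): 57% × 27% = 15.39% of Cobalt Group plc.
Chain via Talon Media Ltd (R3): 25% × 14% = 3.5% of Cobalt Group plc.
Chain via Redpoint Capital LLC (R3): 85% × 44% = 37.4% of Cobalt Group plc.
Aggregating (R1): 15.39% + 3.5% + 37.4% = 56.29%.

56.29%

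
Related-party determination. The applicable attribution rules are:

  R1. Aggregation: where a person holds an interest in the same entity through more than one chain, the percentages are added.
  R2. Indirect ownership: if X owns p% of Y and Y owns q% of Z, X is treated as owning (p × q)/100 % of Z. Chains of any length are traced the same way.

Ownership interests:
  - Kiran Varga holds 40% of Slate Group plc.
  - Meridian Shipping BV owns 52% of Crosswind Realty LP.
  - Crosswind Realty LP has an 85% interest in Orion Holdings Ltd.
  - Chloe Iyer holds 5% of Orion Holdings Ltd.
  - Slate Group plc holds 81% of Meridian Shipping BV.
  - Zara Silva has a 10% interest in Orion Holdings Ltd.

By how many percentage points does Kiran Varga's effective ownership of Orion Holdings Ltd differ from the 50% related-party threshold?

35.6792

Chain via Slate Group plc → Meridian Shipping BV → Crosswind Realty LP (R2): 40% × 81% × 52% × 85% = 14.3208% of Orion Holdings Ltd.
14.3208% falls short of the 50% threshold by 35.6792 percentage points.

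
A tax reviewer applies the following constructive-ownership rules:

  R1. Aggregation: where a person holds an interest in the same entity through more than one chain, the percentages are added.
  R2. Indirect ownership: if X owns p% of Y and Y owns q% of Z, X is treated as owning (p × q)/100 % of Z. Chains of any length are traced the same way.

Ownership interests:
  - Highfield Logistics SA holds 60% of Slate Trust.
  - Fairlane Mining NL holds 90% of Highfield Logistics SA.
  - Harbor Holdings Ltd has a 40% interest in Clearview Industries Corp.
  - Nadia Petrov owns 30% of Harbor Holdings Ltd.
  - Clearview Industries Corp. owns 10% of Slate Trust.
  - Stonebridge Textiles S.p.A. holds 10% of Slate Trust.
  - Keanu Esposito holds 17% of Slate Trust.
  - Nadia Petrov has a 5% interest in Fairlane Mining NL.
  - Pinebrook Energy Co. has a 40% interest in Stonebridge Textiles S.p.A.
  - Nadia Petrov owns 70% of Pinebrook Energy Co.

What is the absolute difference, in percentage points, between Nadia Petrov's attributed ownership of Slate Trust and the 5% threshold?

1.7

Chain via Pinebrook Energy Co. → Stonebridge Textiles S.p.A. (R2): 70% × 40% × 10% = 2.8% of Slate Trust.
Chain via Fairlane Mining NL → Highfield Logistics SA (R2): 5% × 90% × 60% = 2.7% of Slate Trust.
Chain via Harbor Holdings Ltd → Clearview Industries Corp. (R2): 30% × 40% × 10% = 1.2% of Slate Trust.
Aggregating (R1): 2.8% + 2.7% + 1.2% = 6.7%.
6.7% exceeds the 5% threshold by 1.7 percentage points.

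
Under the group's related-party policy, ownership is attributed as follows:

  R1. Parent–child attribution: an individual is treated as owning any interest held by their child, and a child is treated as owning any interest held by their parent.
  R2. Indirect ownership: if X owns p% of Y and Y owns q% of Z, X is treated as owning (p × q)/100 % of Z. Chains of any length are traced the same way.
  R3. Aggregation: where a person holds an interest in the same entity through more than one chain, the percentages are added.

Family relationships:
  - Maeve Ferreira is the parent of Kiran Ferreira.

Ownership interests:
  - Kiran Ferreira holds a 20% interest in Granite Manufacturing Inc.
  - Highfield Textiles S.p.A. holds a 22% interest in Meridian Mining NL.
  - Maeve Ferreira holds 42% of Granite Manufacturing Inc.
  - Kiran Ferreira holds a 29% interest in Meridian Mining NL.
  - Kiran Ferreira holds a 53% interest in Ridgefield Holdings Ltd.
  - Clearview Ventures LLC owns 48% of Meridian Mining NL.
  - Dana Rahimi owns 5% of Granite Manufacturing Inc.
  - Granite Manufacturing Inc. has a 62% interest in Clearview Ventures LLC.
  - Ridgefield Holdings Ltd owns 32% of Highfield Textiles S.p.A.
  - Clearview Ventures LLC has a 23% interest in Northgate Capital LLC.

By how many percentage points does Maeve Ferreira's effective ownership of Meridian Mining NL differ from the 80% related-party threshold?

28.8176

By parent–child attribution (R1), Maeve Ferreira is treated as also owning Kiran Ferreira's interest in Granite Manufacturing Inc, giving 42% + 20% = 62%.
By parent–child attribution (R1), Maeve Ferreira is treated as owning Kiran Ferreira's 53% interest in Ridgefield Holdings Ltd.
By parent–child attribution (R1), Maeve Ferreira is treated as owning Kiran Ferreira's 29% interest in Meridian Mining NL.
Chain via Granite Manufacturing Inc. → Clearview Ventures LLC (R2): 62% × 62% × 48% = 18.4512% of Meridian Mining NL.
Chain via Ridgefield Holdings Ltd → Highfield Textiles S.p.A. (R2): 53% × 32% × 22% = 3.7312% of Meridian Mining NL.
Direct interest in Meridian Mining NL: 29%.
Aggregating (R3): 18.4512% + 3.7312% + 29% = 51.1824%.
51.1824% falls short of the 80% threshold by 28.8176 percentage points.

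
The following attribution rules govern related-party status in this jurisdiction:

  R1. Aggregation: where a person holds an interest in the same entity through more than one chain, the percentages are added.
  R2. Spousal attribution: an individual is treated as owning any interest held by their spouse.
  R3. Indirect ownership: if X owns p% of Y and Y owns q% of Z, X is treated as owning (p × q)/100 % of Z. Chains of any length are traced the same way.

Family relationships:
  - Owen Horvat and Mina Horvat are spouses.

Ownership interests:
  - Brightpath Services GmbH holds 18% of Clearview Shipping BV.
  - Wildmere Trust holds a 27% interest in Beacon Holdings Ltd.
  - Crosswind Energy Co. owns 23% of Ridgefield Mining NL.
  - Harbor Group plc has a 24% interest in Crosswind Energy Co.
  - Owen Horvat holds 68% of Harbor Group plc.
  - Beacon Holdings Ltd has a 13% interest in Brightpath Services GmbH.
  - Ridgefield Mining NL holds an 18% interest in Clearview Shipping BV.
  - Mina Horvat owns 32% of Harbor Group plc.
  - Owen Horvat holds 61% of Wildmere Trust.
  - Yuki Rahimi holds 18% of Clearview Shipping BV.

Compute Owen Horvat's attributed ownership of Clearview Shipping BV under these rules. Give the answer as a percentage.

By spousal attribution (R2), Owen Horvat is treated as also owning Mina Horvat's interest in Harbor Group plc, giving 68% + 32% = 100%.
Chain via Harbor Group plc → Crosswind Energy Co. → Ridgefield Mining NL (R3): 100% × 24% × 23% × 18% = 0.9936% of Clearview Shipping BV.
Chain via Wildmere Trust → Beacon Holdings Ltd → Brightpath Services GmbH (R3): 61% × 27% × 13% × 18% = 0.385398% of Clearview Shipping BV.
Aggregating (R1): 0.9936% + 0.385398% = 1.378998%.

1.378998%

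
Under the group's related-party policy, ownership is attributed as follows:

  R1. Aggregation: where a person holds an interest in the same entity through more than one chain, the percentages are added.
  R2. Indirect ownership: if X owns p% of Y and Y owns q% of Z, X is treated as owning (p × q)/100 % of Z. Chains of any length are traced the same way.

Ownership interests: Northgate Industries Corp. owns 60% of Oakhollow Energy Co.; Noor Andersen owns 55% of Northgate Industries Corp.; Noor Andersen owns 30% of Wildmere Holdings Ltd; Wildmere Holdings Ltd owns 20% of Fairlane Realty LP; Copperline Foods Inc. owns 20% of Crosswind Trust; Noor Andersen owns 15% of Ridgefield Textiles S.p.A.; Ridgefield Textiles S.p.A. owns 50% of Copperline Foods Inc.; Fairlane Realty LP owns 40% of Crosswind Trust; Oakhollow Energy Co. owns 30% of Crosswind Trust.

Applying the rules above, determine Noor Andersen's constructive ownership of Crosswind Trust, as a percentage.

13.8%

Chain via Northgate Industries Corp. → Oakhollow Energy Co. (R2): 55% × 60% × 30% = 9.9% of Crosswind Trust.
Chain via Ridgefield Textiles S.p.A. → Copperline Foods Inc. (R2): 15% × 50% × 20% = 1.5% of Crosswind Trust.
Chain via Wildmere Holdings Ltd → Fairlane Realty LP (R2): 30% × 20% × 40% = 2.4% of Crosswind Trust.
Aggregating (R1): 9.9% + 1.5% + 2.4% = 13.8%.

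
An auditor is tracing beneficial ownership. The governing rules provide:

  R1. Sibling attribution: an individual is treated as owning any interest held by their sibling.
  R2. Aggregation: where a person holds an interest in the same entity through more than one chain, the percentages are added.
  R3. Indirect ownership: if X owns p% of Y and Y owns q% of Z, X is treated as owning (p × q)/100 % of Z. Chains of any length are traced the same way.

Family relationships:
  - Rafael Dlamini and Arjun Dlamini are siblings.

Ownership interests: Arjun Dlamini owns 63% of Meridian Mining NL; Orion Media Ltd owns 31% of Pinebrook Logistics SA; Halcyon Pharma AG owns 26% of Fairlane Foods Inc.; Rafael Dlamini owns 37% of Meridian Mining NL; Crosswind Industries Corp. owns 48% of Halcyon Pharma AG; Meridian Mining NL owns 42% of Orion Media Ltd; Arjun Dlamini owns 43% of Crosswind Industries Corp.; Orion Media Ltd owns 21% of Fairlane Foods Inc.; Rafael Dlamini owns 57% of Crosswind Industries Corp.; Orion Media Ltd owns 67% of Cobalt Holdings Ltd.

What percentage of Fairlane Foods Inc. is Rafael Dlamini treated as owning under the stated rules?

By sibling attribution (R1), Rafael Dlamini is treated as also owning Arjun Dlamini's interest in Meridian Mining NL, giving 37% + 63% = 100%.
By sibling attribution (R1), Rafael Dlamini is treated as also owning Arjun Dlamini's interest in Crosswind Industries Corp, giving 57% + 43% = 100%.
Chain via Meridian Mining NL → Orion Media Ltd (R3): 100% × 42% × 21% = 8.82% of Fairlane Foods Inc.
Chain via Crosswind Industries Corp. → Halcyon Pharma AG (R3): 100% × 48% × 26% = 12.48% of Fairlane Foods Inc.
Aggregating (R2): 8.82% + 12.48% = 21.3%.

21.3%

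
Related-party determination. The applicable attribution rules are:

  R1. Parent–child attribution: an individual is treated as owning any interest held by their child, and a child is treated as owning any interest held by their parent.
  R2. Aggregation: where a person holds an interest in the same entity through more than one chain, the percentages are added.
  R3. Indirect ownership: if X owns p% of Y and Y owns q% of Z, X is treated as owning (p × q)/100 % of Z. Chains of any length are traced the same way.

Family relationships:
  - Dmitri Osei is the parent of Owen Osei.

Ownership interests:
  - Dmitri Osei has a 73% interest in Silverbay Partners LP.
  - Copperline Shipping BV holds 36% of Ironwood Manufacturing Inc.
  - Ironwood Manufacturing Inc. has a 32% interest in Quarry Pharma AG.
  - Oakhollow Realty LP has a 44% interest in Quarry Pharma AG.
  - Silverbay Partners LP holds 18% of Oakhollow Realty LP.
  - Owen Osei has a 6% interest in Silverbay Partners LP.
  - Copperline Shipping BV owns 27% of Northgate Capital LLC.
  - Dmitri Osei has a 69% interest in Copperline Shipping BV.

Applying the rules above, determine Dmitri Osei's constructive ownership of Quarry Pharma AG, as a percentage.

14.2056%

By parent–child attribution (R1), Dmitri Osei is treated as also owning Owen Osei's interest in Silverbay Partners LP, giving 73% + 6% = 79%.
Chain via Silverbay Partners LP → Oakhollow Realty LP (R3): 79% × 18% × 44% = 6.2568% of Quarry Pharma AG.
Chain via Copperline Shipping BV → Ironwood Manufacturing Inc. (R3): 69% × 36% × 32% = 7.9488% of Quarry Pharma AG.
Aggregating (R2): 6.2568% + 7.9488% = 14.2056%.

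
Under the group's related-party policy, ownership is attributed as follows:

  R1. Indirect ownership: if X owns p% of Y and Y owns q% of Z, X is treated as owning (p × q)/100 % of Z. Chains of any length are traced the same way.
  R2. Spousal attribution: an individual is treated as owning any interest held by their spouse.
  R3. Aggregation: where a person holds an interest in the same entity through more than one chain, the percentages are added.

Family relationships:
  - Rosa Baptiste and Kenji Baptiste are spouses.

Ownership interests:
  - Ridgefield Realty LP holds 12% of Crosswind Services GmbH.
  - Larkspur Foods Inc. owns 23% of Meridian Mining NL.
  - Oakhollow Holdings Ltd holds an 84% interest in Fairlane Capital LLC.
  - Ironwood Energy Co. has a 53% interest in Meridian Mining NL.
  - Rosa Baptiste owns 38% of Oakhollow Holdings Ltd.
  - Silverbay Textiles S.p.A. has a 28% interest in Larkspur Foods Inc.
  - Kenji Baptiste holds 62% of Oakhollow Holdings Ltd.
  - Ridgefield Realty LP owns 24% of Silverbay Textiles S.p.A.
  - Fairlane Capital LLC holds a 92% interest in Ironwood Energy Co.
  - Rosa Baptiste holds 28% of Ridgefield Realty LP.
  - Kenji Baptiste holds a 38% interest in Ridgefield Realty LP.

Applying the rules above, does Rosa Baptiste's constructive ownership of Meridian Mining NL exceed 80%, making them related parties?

No

By spousal attribution (R2), Rosa Baptiste is treated as also owning Kenji Baptiste's interest in Ridgefield Realty LP, giving 28% + 38% = 66%.
By spousal attribution (R2), Rosa Baptiste is treated as also owning Kenji Baptiste's interest in Oakhollow Holdings Ltd, giving 38% + 62% = 100%.
Chain via Ridgefield Realty LP → Silverbay Textiles S.p.A. → Larkspur Foods Inc. (R1): 66% × 24% × 28% × 23% = 1.020096% of Meridian Mining NL.
Chain via Oakhollow Holdings Ltd → Fairlane Capital LLC → Ironwood Energy Co. (R1): 100% × 84% × 92% × 53% = 40.9584% of Meridian Mining NL.
Aggregating (R3): 1.020096% + 40.9584% = 41.978496%.
41.978496% does not exceed the 80% threshold, so Rosa is not a related party to Meridian Mining NL.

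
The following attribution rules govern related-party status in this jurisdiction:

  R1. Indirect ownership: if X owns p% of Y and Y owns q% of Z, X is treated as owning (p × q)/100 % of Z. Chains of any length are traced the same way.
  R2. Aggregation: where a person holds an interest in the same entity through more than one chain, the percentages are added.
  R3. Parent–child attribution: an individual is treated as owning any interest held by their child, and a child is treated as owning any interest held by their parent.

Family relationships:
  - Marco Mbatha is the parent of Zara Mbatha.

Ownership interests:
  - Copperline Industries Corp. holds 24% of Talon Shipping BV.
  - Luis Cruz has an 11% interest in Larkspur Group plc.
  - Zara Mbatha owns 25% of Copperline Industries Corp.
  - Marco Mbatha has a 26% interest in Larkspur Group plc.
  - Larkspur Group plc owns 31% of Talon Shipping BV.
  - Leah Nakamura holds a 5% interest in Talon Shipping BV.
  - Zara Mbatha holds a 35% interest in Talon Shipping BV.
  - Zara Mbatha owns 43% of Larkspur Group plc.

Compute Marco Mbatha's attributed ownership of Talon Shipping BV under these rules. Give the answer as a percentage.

62.39%

By parent–child attribution (R3), Marco Mbatha is treated as also owning Zara Mbatha's interest in Larkspur Group plc, giving 26% + 43% = 69%.
By parent–child attribution (R3), Marco Mbatha is treated as owning Zara Mbatha's 25% interest in Copperline Industries Corp.
By parent–child attribution (R3), Marco Mbatha is treated as owning Zara Mbatha's 35% interest in Talon Shipping BV.
Chain via Larkspur Group plc (R1): 69% × 31% = 21.39% of Talon Shipping BV.
Chain via Copperline Industries Corp. (R1): 25% × 24% = 6% of Talon Shipping BV.
Direct interest in Talon Shipping BV: 35%.
Aggregating (R2): 21.39% + 6% + 35% = 62.39%.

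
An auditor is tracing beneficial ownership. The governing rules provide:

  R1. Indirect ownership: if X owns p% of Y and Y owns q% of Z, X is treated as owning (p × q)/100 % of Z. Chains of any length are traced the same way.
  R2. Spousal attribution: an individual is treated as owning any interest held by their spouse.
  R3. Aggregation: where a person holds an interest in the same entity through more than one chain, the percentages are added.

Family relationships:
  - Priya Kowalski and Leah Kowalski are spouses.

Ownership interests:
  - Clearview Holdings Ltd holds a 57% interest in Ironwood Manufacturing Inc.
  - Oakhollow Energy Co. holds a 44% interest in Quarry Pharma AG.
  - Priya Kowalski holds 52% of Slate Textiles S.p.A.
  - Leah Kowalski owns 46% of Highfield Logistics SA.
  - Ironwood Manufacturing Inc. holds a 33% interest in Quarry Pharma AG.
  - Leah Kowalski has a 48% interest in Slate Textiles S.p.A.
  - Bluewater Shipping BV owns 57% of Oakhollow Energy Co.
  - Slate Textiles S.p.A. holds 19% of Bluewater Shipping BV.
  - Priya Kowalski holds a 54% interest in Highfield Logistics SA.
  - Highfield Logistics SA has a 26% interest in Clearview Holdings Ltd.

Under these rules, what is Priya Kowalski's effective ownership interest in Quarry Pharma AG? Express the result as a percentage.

9.6558%

By spousal attribution (R2), Priya Kowalski is treated as also owning Leah Kowalski's interest in Highfield Logistics SA, giving 54% + 46% = 100%.
By spousal attribution (R2), Priya Kowalski is treated as also owning Leah Kowalski's interest in Slate Textiles S.p.A, giving 52% + 48% = 100%.
Chain via Highfield Logistics SA → Clearview Holdings Ltd → Ironwood Manufacturing Inc. (R1): 100% × 26% × 57% × 33% = 4.8906% of Quarry Pharma AG.
Chain via Slate Textiles S.p.A. → Bluewater Shipping BV → Oakhollow Energy Co. (R1): 100% × 19% × 57% × 44% = 4.7652% of Quarry Pharma AG.
Aggregating (R3): 4.8906% + 4.7652% = 9.6558%.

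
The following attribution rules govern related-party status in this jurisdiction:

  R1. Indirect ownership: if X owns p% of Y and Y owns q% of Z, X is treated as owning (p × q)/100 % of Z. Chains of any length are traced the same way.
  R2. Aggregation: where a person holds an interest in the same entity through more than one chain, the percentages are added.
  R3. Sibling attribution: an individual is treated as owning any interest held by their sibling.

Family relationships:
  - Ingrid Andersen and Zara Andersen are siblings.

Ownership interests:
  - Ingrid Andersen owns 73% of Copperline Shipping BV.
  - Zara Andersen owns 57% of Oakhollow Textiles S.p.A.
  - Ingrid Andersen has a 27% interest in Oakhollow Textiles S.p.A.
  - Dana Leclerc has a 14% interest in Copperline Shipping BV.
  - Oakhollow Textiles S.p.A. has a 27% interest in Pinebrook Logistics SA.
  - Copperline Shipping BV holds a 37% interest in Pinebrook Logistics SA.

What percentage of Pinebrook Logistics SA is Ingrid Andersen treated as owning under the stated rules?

49.69%

By sibling attribution (R3), Ingrid Andersen is treated as also owning Zara Andersen's interest in Oakhollow Textiles S.p.A, giving 27% + 57% = 84%.
Chain via Copperline Shipping BV (R1): 73% × 37% = 27.01% of Pinebrook Logistics SA.
Chain via Oakhollow Textiles S.p.A. (R1): 84% × 27% = 22.68% of Pinebrook Logistics SA.
Aggregating (R2): 27.01% + 22.68% = 49.69%.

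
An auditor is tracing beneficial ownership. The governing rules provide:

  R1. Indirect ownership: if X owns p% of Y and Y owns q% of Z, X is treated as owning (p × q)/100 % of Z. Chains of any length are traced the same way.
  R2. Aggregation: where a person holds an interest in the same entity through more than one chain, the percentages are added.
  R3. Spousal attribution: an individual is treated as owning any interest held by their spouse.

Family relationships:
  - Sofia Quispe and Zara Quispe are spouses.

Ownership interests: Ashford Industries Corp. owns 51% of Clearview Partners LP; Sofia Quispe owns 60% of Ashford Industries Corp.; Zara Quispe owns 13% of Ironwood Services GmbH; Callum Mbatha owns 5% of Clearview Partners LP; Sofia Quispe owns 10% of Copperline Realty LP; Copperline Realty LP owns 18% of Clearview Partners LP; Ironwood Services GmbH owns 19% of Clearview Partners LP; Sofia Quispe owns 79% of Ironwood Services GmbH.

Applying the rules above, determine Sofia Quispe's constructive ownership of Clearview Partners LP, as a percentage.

49.88%

By spousal attribution (R3), Sofia Quispe is treated as also owning Zara Quispe's interest in Ironwood Services GmbH, giving 79% + 13% = 92%.
Chain via Copperline Realty LP (R1): 10% × 18% = 1.8% of Clearview Partners LP.
Chain via Ironwood Services GmbH (R1): 92% × 19% = 17.48% of Clearview Partners LP.
Chain via Ashford Industries Corp. (R1): 60% × 51% = 30.6% of Clearview Partners LP.
Aggregating (R2): 1.8% + 17.48% + 30.6% = 49.88%.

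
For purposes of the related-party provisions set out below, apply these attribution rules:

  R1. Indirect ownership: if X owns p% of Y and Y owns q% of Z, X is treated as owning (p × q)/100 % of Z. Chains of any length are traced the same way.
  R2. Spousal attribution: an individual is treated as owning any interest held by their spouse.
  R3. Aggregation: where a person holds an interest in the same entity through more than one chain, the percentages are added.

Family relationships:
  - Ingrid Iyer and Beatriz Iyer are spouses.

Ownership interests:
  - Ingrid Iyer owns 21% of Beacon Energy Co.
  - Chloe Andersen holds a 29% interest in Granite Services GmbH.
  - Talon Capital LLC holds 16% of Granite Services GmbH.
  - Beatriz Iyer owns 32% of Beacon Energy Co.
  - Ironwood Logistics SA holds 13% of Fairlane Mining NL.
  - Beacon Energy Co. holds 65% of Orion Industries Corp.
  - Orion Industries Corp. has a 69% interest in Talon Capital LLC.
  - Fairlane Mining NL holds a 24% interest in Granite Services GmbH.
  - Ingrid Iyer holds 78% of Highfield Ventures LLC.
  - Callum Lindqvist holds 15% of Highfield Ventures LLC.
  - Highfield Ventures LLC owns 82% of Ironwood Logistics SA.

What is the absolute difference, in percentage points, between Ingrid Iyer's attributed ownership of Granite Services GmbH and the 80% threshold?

By spousal attribution (R2), Ingrid Iyer is treated as also owning Beatriz Iyer's interest in Beacon Energy Co, giving 21% + 32% = 53%.
Chain via Beacon Energy Co. → Orion Industries Corp. → Talon Capital LLC (R1): 53% × 65% × 69% × 16% = 3.80328% of Granite Services GmbH.
Chain via Highfield Ventures LLC → Ironwood Logistics SA → Fairlane Mining NL (R1): 78% × 82% × 13% × 24% = 1.995552% of Granite Services GmbH.
Aggregating (R3): 3.80328% + 1.995552% = 5.798832%.
5.798832% falls short of the 80% threshold by 74.201168 percentage points.

74.201168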